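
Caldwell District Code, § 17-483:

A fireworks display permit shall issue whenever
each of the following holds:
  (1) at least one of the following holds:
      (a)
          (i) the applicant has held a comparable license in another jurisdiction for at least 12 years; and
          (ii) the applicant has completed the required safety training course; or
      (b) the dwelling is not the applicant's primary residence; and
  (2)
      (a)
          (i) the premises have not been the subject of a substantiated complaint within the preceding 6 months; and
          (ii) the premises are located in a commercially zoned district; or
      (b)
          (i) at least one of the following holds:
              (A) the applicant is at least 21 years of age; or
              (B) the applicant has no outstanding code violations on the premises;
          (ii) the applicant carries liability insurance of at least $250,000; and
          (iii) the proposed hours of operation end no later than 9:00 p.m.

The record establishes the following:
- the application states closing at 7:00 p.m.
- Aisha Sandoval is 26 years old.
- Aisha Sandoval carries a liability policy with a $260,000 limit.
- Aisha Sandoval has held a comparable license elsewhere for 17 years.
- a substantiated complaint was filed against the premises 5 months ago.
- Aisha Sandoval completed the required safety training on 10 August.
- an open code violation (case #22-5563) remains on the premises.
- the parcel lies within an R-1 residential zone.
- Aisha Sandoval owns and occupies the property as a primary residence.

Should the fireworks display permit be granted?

(i) prior license ≥ 12 yr — holds.
(ii) safety training — met.
(a) = T AND T = true.
(b) not (primary residence) — fails.
So (1) is satisfied (T OR F).
(i) no complaint in 6 mo. — not met.
(ii) commercially zoned — fails.
(a) = F AND F = false.
(A) age ≥ 21 — holds.
(B) no code violations — fails.
So (i) is satisfied (T OR F).
(ii) insurance ≥ $250,000 — satisfied.
(iii) closes by 9 p.m. — met.
So (b) is satisfied (T AND T AND T).
(2) = F OR T = true.
So Overall is satisfied (T AND T).

Yes — granted.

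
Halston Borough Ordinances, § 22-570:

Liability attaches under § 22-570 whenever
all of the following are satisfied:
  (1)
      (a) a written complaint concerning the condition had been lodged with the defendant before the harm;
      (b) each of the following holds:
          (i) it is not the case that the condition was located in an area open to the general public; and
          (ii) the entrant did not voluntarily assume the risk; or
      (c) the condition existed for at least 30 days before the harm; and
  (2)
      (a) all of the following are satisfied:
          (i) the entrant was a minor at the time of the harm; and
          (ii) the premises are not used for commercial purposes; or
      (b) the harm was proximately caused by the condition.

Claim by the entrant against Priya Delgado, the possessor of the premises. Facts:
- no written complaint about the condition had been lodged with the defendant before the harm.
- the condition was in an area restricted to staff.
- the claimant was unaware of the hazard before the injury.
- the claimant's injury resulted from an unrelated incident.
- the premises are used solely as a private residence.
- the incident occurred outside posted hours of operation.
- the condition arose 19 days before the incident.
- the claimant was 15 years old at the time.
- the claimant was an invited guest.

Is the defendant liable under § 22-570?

(a) complaint lodged — not satisfied.
(i) not (public area) — holds.
(ii) no assumed risk — satisfied.
So (b) is satisfied (T AND T).
(c) condition ≥30 days old — not satisfied.
(1) = F OR T OR F = true.
(i) entrant a minor — holds.
(ii) not (commercial use) — met.
(a): T AND T → true.
(b) proximate cause — not satisfied.
(2): T OR F → true.
So Overall is satisfied (T AND T).

Yes — liable.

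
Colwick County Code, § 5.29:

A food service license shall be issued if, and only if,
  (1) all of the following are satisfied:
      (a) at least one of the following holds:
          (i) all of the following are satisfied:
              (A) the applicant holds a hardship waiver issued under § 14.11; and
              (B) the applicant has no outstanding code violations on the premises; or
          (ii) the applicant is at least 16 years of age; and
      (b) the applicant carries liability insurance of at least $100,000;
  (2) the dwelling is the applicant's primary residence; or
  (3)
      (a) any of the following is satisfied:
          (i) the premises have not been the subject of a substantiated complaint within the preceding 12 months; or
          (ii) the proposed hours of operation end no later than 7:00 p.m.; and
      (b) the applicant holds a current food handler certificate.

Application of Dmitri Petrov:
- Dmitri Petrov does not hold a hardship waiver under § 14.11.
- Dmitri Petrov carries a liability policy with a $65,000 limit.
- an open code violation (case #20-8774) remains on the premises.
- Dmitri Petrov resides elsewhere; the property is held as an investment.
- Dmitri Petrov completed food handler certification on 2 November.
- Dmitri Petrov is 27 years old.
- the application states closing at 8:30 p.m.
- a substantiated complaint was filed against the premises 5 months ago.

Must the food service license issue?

No — denied.

(A) hardship waiver — not satisfied.
(B) no code violations — fails.
So (i) is not satisfied (F AND F).
(ii) age ≥ 16 — satisfied.
(a) = F OR T = true.
(b) insurance ≥ $100,000 — not satisfied.
(1) = T AND F = false.
(2) primary residence — fails.
(i) no complaint in 12 mo. — not satisfied.
(ii) closes by 7 p.m. — fails.
(a): F OR F → false.
(b) food handler cert. — met.
(3): F AND T → false.
So Overall is not satisfied (F OR F OR F).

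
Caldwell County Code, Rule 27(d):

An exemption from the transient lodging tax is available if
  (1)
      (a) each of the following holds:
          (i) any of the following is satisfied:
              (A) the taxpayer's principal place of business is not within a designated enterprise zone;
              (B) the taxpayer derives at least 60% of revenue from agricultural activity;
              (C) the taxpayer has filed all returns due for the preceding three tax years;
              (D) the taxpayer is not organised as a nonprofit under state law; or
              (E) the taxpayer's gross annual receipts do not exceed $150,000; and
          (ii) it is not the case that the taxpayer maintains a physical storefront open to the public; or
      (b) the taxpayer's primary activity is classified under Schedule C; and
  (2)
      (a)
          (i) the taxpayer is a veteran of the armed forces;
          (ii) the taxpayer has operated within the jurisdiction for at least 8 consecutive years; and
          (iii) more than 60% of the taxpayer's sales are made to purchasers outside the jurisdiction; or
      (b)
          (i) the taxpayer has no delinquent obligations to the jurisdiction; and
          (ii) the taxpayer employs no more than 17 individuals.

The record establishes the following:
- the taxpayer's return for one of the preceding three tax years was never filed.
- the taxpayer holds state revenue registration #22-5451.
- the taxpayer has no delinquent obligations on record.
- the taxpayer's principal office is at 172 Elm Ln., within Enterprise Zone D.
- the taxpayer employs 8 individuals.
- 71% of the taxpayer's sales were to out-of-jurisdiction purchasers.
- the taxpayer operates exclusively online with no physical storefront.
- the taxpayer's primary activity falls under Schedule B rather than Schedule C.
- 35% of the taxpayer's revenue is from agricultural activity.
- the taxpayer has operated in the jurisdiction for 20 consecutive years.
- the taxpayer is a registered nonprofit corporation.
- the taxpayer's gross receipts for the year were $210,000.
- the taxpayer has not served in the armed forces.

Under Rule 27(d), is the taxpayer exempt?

No — not exempt.

(A) not (in enterprise zone) — not satisfied.
(B) ≥60% agricultural — not satisfied.
(C) returns current — not met.
(D) not (nonprofit) — fails.
(E) receipts ≤ $150,000 — fails.
So (i) is not satisfied (F OR F OR F OR F OR F).
(ii) not (has storefront) — satisfied.
So (a) is not satisfied (F AND T).
(b) Schedule C activity — not met.
(1): F OR F → false.
(i) veteran — not met.
(ii) ≥ 8 yrs in jurisdiction — met.
(iii) >60% out-of-jur. sales — met.
(a): F AND T AND T → false.
(i) no delinquency — holds.
(ii) ≤ 17 employees — met.
(b) = T AND T = true.
(2): F OR T → true.
So Overall is not satisfied (F AND T).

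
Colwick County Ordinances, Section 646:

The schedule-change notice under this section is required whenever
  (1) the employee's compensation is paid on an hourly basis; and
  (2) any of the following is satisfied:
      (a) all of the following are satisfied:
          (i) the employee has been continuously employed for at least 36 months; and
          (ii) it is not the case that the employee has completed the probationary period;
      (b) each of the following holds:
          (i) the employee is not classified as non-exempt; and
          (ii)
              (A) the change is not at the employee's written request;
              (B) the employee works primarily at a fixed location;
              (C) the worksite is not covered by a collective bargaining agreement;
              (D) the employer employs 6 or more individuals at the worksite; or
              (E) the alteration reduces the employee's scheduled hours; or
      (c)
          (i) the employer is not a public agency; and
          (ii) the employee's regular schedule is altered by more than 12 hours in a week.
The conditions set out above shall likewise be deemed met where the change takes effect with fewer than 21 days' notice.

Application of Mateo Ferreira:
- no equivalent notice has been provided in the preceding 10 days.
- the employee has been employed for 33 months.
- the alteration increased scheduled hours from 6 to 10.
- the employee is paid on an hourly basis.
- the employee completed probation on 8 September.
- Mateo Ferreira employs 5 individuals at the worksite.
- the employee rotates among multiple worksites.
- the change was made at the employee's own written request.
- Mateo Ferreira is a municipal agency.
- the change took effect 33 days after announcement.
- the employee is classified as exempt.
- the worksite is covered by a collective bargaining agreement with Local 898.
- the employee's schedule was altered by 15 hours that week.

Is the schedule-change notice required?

(1) hourly-paid — holds.
(i) tenure ≥ 36 mo. — fails.
(ii) not (past probation) — fails.
(a): F AND F → false.
(i) not (non-exempt) — met.
(A) not employee-requested — fails.
(B) fixed location — fails.
(C) no CBA — not met.
(D) ≥ 6 at site — not satisfied.
(E) hours reduced — not met.
(ii): F OR F OR F OR F OR F → false.
So (b) is not satisfied (T AND F).
(i) not (public agency) — not met.
(ii) schedule shift > 12h — satisfied.
(c) = F AND T = false.
(2): F OR F OR F → false.
Overall = T AND F = false.
Exception (< 21 days' notice) — not satisfied.
Result: main false OR exception false → false.

No — not required.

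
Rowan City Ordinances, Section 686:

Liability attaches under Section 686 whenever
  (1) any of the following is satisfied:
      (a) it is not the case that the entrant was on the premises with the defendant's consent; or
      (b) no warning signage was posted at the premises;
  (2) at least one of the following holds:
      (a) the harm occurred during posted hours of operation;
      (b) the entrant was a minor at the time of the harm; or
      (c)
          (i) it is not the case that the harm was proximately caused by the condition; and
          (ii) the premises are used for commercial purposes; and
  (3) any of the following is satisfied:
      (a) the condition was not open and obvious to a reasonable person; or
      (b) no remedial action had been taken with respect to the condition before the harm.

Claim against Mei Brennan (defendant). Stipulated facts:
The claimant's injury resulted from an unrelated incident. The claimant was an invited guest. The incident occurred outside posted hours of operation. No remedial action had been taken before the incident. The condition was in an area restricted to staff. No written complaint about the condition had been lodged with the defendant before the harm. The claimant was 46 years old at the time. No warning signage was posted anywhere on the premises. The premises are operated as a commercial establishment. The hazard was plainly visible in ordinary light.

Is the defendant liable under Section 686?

(a) not (consent to enter) — fails.
(b) no signage posted — met.
(1): F OR T → true.
(a) during posted hours — not satisfied.
(b) entrant a minor — not satisfied.
(i) not (proximate cause) — holds.
(ii) commercial use — met.
(c): T AND T → true.
(2) = F OR F OR T = true.
(a) not open/obvious — not satisfied.
(b) no remedial action — satisfied.
(3): F OR T → true.
Overall: T AND T AND T → true.

Yes — liable.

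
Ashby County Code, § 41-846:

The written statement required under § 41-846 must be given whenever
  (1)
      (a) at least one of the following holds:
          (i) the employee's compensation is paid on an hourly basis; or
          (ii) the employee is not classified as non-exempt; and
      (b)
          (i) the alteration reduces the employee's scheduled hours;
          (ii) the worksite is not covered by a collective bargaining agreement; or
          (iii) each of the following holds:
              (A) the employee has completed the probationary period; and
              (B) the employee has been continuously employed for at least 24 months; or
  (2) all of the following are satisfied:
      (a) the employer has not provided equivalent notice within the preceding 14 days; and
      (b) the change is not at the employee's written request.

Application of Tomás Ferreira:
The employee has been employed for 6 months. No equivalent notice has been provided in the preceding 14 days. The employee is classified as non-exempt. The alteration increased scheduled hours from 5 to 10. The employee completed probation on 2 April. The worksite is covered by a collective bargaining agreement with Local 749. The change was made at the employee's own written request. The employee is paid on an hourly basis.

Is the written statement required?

No — not required.

(i) hourly-paid — met.
(ii) not (non-exempt) — fails.
So (a) is satisfied (T OR F).
(i) hours reduced — not satisfied.
(ii) no CBA — not met.
(A) past probation — holds.
(B) tenure ≥ 24 mo. — fails.
(iii) = T AND F = false.
(b): F OR F OR F → false.
So (1) is not satisfied (T AND F).
(a) no recent notice — met.
(b) not employee-requested — fails.
(2): T AND F → false.
Overall = F OR F = false.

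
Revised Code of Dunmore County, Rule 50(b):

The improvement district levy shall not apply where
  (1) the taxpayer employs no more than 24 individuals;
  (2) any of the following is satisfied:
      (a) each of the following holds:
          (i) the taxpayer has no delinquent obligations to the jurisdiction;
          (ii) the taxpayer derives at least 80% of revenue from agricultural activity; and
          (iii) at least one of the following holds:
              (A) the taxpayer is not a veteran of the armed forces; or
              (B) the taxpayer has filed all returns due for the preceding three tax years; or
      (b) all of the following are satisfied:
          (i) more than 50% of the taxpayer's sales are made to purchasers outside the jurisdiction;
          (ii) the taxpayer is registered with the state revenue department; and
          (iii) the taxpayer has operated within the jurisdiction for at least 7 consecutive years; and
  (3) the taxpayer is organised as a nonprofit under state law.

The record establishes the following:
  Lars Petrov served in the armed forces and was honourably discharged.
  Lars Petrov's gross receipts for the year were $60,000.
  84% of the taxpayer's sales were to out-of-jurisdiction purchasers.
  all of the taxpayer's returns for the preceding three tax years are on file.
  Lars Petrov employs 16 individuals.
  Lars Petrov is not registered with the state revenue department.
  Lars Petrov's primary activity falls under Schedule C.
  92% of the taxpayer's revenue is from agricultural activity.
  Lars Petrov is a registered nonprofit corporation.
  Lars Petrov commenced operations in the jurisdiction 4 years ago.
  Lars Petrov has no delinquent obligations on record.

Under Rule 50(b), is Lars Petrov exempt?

Yes — exempt.

(1) ≤ 24 employees — satisfied.
(i) no delinquency — satisfied.
(ii) ≥80% agricultural — holds.
(A) not (veteran) — not satisfied.
(B) returns current — met.
(iii) = F OR T = true.
So (a) is satisfied (T AND T AND T).
(i) >50% out-of-jur. sales — met.
(ii) state-registered — not satisfied.
(iii) ≥ 7 yrs in jurisdiction — not met.
(b): T AND F AND F → false.
So (2) is satisfied (T OR F).
(3) nonprofit — satisfied.
Overall = T AND T AND T = true.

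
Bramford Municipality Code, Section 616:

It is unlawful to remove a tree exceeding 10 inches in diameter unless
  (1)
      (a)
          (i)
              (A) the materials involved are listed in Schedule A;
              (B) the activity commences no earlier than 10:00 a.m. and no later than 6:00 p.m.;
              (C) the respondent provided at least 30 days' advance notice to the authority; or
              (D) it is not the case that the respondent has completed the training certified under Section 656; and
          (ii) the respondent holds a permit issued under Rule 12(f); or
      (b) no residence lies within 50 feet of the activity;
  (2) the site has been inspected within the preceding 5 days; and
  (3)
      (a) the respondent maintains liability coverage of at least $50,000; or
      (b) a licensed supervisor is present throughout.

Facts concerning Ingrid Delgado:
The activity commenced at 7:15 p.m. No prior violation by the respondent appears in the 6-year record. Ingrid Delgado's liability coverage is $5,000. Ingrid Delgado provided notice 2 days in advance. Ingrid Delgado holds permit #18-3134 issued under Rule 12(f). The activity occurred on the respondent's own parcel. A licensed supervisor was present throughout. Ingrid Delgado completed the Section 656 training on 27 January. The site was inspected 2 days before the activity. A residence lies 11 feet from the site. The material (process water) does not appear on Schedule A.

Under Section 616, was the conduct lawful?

No — unlawful.

(A) Schedule A material — fails.
(B) start within hours — not satisfied.
(C) ≥30 days' notice — not met.
(D) not (training certified) — not satisfied.
So (i) is not satisfied (F OR F OR F OR F).
(ii) holds permit — holds.
So (a) is not satisfied (F AND T).
(b) no residence in 50 ft — fails.
(1) = F OR F = false.
(2) site inspected — holds.
(a) coverage ≥ $50,000 — not met.
(b) supervisor present — met.
So (3) is satisfied (F OR T).
Overall = F AND T AND T = false.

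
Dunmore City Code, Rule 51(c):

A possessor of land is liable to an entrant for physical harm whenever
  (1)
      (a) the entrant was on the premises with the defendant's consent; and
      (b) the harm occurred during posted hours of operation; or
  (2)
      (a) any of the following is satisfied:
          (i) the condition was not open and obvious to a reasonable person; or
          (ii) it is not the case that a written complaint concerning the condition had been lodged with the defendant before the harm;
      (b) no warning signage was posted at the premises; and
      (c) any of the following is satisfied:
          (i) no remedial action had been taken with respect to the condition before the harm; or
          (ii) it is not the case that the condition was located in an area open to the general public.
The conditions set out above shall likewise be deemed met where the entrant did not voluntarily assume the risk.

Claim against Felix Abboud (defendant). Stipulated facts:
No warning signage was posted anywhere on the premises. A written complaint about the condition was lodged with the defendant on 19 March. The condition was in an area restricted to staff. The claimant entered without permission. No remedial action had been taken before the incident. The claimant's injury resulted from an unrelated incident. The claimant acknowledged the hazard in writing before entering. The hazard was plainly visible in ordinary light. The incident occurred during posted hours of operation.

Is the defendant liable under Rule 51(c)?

No — not liable.

(a) consent to enter — fails.
(b) during posted hours — holds.
(1): F AND T → false.
(i) not open/obvious — fails.
(ii) not (complaint lodged) — not met.
(a) = F OR F = false.
(b) no signage posted — satisfied.
(i) no remedial action — met.
(ii) not (public area) — satisfied.
So (c) is satisfied (T OR T).
(2): F AND T AND T → false.
Overall: F OR F → false.
Exception (no assumed risk) — not satisfied.
Result: main false OR exception false → false.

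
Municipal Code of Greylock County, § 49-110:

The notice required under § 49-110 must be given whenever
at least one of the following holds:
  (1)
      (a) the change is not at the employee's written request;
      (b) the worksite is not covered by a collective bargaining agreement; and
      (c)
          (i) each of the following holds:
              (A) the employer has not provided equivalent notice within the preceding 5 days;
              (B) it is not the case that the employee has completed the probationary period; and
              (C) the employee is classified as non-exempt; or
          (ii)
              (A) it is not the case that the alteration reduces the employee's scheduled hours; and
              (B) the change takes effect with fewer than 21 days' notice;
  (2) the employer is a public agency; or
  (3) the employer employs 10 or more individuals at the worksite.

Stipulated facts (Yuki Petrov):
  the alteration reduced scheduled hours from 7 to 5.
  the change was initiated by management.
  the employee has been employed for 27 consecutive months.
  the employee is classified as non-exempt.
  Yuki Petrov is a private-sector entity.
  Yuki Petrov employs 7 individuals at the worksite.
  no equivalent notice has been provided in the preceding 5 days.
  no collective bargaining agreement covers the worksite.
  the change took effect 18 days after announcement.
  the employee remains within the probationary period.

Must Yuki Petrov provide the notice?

Yes — required.

(a) not employee-requested — holds.
(b) no CBA — met.
(A) no recent notice — satisfied.
(B) not (past probation) — satisfied.
(C) non-exempt — satisfied.
(i) = T AND T AND T = true.
(A) not (hours reduced) — not satisfied.
(B) < 21 days' notice — satisfied.
(ii) = F AND T = false.
So (c) is satisfied (T OR F).
So (1) is satisfied (T AND T AND T).
(2) public agency — fails.
(3) ≥ 10 at site — not met.
So Overall is satisfied (T OR F OR F).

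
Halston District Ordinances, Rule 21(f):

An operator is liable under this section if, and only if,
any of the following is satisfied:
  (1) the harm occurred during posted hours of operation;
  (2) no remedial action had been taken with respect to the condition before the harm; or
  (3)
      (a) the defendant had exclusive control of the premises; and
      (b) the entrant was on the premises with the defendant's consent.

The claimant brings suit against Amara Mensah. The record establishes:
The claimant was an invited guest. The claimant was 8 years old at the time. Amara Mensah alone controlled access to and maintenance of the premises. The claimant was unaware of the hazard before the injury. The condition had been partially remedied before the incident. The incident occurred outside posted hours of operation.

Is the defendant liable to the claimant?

Yes — liable.

(1) during posted hours — not met.
(2) no remedial action — not satisfied.
(a) exclusive control — met.
(b) consent to enter — holds.
So (3) is satisfied (T AND T).
Overall = F OR F OR T = true.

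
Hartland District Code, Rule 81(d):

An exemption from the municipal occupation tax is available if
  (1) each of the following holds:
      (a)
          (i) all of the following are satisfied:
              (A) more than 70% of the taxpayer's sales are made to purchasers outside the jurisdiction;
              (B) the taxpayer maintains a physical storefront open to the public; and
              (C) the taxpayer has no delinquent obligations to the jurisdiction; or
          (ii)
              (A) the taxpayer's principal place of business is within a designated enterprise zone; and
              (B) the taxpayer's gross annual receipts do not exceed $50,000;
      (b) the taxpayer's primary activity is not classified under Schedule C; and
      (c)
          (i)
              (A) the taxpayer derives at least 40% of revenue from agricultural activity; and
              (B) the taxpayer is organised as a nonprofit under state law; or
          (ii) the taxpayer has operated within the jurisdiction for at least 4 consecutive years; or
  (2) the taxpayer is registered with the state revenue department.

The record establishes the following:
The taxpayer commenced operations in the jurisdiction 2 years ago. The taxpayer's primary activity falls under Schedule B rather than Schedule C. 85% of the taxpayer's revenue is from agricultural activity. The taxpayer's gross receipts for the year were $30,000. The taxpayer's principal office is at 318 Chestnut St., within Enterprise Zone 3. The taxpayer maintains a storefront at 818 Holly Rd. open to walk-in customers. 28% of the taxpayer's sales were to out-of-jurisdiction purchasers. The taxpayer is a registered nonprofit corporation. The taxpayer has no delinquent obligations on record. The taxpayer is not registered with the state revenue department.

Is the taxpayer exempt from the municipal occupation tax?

Yes — exempt.

(A) >70% out-of-jur. sales — not met.
(B) has storefront — met.
(C) no delinquency — met.
(i): F AND T AND T → false.
(A) in enterprise zone — satisfied.
(B) receipts ≤ $50,000 — holds.
So (ii) is satisfied (T AND T).
(a): F OR T → true.
(b) not (Schedule C activity) — satisfied.
(A) ≥40% agricultural — satisfied.
(B) nonprofit — met.
(i) = T AND T = true.
(ii) ≥ 4 yrs in jurisdiction — not met.
So (c) is satisfied (T OR F).
So (1) is satisfied (T AND T AND T).
(2) state-registered — not met.
Overall = T OR F = true.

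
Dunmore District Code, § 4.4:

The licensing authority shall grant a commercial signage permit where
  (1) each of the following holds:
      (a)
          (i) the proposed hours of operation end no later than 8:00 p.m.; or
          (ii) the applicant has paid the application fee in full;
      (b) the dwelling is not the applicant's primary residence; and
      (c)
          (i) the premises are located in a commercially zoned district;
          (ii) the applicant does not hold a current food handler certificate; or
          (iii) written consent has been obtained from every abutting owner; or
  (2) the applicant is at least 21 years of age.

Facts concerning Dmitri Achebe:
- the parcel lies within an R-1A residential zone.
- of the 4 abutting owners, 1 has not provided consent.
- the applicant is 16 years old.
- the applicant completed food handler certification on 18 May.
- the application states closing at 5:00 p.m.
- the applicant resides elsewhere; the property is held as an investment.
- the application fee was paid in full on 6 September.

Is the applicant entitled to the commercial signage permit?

(i) closes by 8 p.m. — met.
(ii) fee paid — holds.
So (a) is satisfied (T OR T).
(b) not (primary residence) — satisfied.
(i) commercially zoned — not satisfied.
(ii) not (food handler cert.) — not satisfied.
(iii) all abutters consent — fails.
So (c) is not satisfied (F OR F OR F).
(1): T AND T AND F → false.
(2) age ≥ 21 — fails.
Overall: F OR F → false.

No — denied.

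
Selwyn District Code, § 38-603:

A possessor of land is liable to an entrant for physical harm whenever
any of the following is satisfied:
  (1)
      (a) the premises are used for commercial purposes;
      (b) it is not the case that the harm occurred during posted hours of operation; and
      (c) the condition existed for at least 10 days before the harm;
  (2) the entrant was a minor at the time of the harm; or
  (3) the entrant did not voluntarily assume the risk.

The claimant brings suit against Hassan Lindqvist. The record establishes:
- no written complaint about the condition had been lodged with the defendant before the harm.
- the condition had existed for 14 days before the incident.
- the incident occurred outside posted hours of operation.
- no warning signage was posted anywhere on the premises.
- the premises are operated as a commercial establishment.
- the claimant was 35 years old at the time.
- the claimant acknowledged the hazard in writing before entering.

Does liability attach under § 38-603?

Yes — liable.

(a) commercial use — holds.
(b) not (during posted hours) — holds.
(c) condition ≥10 days old — satisfied.
So (1) is satisfied (T AND T AND T).
(2) entrant a minor — not met.
(3) no assumed risk — fails.
So Overall is satisfied (T OR F OR F).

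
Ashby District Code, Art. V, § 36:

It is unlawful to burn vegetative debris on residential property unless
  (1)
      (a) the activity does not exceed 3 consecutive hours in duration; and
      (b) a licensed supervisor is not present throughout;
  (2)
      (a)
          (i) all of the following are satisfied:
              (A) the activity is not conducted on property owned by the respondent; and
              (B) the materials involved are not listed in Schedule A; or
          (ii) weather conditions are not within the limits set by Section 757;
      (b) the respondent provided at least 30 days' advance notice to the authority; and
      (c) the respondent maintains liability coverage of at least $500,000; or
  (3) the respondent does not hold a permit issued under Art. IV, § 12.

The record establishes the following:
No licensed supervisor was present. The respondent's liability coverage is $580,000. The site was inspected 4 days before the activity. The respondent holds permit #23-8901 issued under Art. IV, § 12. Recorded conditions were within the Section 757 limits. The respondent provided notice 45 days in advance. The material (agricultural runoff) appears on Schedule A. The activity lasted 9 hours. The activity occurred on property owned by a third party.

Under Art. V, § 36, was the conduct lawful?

No — unlawful.

(a) ≤ 3 hrs duration — not met.
(b) not (supervisor present) — met.
(1): F AND T → false.
(A) not (own property) — satisfied.
(B) not (Schedule A material) — not satisfied.
So (i) is not satisfied (T AND F).
(ii) not (weather ok) — not satisfied.
So (a) is not satisfied (F OR F).
(b) ≥30 days' notice — satisfied.
(c) coverage ≥ $500,000 — met.
So (2) is not satisfied (F AND T AND T).
(3) not (holds permit) — not satisfied.
Overall: F OR F OR F → false.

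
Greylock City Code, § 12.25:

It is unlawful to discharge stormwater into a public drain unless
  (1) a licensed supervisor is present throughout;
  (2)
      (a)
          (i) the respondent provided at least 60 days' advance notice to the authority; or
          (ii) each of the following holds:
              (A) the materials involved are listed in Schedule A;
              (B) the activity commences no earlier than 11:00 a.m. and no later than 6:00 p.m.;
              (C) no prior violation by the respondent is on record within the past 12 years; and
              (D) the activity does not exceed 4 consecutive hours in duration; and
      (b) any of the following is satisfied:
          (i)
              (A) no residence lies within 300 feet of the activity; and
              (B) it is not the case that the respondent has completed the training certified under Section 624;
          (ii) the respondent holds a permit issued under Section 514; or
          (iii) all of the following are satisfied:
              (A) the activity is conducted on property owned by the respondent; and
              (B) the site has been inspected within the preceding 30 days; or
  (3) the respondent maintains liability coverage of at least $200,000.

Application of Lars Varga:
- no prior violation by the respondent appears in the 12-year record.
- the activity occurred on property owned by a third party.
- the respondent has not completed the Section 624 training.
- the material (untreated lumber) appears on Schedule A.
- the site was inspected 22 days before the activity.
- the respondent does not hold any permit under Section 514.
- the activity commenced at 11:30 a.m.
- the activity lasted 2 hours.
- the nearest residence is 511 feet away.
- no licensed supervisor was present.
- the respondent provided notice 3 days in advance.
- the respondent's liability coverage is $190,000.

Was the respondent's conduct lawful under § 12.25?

(1) supervisor present — fails.
(i) ≥60 days' notice — fails.
(A) Schedule A material — met.
(B) start within hours — satisfied.
(C) no prior violation — met.
(D) ≤ 4 hrs duration — satisfied.
(ii): T AND T AND T AND T → true.
(a): F OR T → true.
(A) no residence in 300 ft — satisfied.
(B) not (training certified) — met.
(i) = T AND T = true.
(ii) holds permit — fails.
(A) own property — not met.
(B) site inspected — met.
(iii): F AND T → false.
(b): T OR F OR F → true.
So (2) is satisfied (T AND T).
(3) coverage ≥ $200,000 — not met.
Overall = F OR T OR F = true.

Yes — lawful.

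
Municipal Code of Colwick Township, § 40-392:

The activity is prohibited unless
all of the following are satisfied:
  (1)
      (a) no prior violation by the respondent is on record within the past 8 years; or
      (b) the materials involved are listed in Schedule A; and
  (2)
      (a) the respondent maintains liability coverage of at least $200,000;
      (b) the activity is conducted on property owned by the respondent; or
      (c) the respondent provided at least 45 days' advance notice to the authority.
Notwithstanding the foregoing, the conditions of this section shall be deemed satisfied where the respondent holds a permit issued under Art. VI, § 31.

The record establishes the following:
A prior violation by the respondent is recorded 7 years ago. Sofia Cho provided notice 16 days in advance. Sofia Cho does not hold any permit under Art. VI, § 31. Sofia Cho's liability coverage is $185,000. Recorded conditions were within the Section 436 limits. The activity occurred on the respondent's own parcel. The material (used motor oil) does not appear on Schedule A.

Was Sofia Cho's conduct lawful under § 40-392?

(a) no prior violation — not satisfied.
(b) Schedule A material — not satisfied.
(1): F OR F → false.
(a) coverage ≥ $200,000 — fails.
(b) own property — satisfied.
(c) ≥45 days' notice — fails.
So (2) is satisfied (F OR T OR F).
Overall = F AND T = false.
Exception (holds permit) — not satisfied.
Result: main false OR exception false → false.

No — unlawful.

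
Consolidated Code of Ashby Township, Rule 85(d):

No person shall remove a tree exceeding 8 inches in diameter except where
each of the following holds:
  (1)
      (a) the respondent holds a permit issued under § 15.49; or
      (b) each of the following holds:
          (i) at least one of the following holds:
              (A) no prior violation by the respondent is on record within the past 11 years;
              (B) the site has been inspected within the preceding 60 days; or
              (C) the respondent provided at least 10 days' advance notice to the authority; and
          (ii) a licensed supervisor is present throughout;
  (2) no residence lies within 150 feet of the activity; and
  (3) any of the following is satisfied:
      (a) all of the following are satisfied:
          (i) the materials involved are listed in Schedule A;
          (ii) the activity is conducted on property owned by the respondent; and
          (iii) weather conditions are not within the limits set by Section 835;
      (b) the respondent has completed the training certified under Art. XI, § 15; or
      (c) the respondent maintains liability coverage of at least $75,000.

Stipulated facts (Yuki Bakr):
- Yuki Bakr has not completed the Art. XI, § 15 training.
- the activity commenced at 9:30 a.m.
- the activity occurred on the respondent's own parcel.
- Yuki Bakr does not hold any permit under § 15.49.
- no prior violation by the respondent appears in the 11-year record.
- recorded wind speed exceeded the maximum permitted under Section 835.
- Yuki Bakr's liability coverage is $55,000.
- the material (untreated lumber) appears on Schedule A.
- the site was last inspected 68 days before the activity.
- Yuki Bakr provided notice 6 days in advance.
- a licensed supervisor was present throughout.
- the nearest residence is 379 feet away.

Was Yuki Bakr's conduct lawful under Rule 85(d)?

Yes — lawful.

(a) holds permit — fails.
(A) no prior violation — holds.
(B) site inspected — not met.
(C) ≥10 days' notice — fails.
(i) = T OR F OR F = true.
(ii) supervisor present — satisfied.
(b): T AND T → true.
(1): F OR T → true.
(2) no residence in 150 ft — satisfied.
(i) Schedule A material — satisfied.
(ii) own property — holds.
(iii) not (weather ok) — satisfied.
(a) = T AND T AND T = true.
(b) training certified — not met.
(c) coverage ≥ $75,000 — not satisfied.
(3): T OR F OR F → true.
Overall = T AND T AND T = true.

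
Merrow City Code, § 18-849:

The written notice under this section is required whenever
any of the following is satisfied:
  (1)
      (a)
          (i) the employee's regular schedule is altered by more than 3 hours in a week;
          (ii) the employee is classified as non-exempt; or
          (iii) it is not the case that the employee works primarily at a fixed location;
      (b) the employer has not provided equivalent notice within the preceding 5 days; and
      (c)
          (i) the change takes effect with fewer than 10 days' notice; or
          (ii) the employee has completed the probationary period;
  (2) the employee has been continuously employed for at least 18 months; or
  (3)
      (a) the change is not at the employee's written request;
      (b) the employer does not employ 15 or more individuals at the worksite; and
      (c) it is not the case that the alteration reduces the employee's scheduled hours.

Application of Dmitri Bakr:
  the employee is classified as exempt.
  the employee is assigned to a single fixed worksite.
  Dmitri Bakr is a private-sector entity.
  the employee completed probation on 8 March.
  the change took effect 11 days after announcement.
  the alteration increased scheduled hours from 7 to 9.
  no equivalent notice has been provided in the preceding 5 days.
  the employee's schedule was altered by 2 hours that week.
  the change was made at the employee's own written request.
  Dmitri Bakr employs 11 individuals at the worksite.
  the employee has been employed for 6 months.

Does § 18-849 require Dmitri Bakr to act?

No — not required.

(i) schedule shift > 3h — fails.
(ii) non-exempt — not met.
(iii) not (fixed location) — not satisfied.
(a): F OR F OR F → false.
(b) no recent notice — met.
(i) < 10 days' notice — fails.
(ii) past probation — satisfied.
(c) = F OR T = true.
So (1) is not satisfied (F AND T AND T).
(2) tenure ≥ 18 mo. — fails.
(a) not employee-requested — not met.
(b) not (≥ 15 at site) — met.
(c) not (hours reduced) — met.
(3): F AND T AND T → false.
Overall = F OR F OR F = false.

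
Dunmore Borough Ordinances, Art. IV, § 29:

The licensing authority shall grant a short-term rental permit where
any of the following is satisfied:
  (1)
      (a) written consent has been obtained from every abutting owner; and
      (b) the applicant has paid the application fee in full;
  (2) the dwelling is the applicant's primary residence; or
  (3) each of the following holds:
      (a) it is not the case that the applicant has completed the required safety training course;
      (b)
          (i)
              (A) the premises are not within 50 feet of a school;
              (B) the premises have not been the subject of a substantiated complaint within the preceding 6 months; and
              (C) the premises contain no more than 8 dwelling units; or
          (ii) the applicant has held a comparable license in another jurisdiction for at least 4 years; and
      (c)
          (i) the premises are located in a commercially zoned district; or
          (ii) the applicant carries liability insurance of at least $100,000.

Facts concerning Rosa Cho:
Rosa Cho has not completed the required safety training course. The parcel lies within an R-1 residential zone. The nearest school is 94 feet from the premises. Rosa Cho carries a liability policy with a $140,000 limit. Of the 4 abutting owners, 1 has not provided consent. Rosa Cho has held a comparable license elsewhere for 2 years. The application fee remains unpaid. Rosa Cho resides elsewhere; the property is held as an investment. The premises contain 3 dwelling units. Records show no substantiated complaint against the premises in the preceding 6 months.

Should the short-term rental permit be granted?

(a) all abutters consent — not satisfied.
(b) fee paid — fails.
So (1) is not satisfied (F AND F).
(2) primary residence — fails.
(a) not (safety training) — holds.
(A) ≥50 ft from school — satisfied.
(B) no complaint in 6 mo. — holds.
(C) ≤ 8 units — met.
(i) = T AND T AND T = true.
(ii) prior license ≥ 4 yr — not satisfied.
(b) = T OR F = true.
(i) commercially zoned — not satisfied.
(ii) insurance ≥ $100,000 — satisfied.
So (c) is satisfied (F OR T).
(3) = T AND T AND T = true.
Overall = F OR F OR T = true.

Yes — granted.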